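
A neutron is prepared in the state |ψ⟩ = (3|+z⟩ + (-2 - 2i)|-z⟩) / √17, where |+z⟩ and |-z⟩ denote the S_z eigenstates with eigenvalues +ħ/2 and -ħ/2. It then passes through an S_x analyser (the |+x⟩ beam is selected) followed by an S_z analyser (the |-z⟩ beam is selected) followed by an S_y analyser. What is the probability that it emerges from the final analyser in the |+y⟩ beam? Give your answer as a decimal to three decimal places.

0.037

First analyser (S_x): P(|+x⟩) = |⟨+x|ψ⟩|² = 5/34.
After stage 1 the state is |+x⟩; P(|-z⟩) = |⟨-z|+x⟩|² = 1/2.
After stage 2 the state is |-z⟩; P(|+y⟩) = |⟨+y|-z⟩|² = 1/2.
Joint probability = 5/34 × 1/2 × 1/2 = 0.037.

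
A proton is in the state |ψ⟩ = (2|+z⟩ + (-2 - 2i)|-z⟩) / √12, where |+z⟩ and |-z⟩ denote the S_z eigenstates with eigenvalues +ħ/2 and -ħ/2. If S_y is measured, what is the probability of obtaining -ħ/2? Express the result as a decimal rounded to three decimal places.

|-y⟩ = (|+z⟩ - i|-z⟩)/√2, so ⟨-y|ψ⟩ = (4 - 2i) / (√2·√12).
P = |4 - 2i|² / 24 = 20/24.

0.833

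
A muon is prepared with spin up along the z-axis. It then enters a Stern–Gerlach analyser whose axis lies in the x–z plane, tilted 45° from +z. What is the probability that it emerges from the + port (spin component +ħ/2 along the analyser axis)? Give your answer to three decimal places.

0.854

For spin-½, the probability of finding spin-up along an axis at angle θ to the initial spin direction is cos²(θ/2); spin-down is sin²(θ/2).
θ = 45°, so P = cos²(22.5°) ≈ 0.854.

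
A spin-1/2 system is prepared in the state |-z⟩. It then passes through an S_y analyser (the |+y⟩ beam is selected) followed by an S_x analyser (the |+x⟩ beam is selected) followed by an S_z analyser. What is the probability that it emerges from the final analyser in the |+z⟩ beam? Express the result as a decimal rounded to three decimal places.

First analyser (S_y): from |-z⟩, P(|+y⟩) = 1/2.
After stage 1 the state is |+y⟩; P(|+x⟩) = |⟨+x|+y⟩|² = 1/2.
After stage 2 the state is |+x⟩; P(|+z⟩) = |⟨+z|+x⟩|² = 1/2.
Joint probability = 1/2 × 1/2 × 1/2 = 0.125.

0.125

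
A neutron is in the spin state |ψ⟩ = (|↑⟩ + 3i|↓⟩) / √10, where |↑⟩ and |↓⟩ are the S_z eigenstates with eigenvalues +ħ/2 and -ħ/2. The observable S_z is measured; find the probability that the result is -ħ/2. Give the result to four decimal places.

The -ħ/2 outcome corresponds to |↓⟩. Its amplitude in |ψ⟩ is 3i/√10.
P = |3i|² / 10 = 9/10.

0.9000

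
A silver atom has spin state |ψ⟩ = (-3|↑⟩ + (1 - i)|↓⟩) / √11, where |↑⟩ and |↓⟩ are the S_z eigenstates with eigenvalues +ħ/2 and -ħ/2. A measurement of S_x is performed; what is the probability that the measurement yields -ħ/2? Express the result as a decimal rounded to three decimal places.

0.773

|-x⟩ = (|↑⟩ - |↓⟩)/√2, so ⟨-x|ψ⟩ = (-4 + i) / (√2·√11).
P = |-4 + i|² / 22 = 17/22.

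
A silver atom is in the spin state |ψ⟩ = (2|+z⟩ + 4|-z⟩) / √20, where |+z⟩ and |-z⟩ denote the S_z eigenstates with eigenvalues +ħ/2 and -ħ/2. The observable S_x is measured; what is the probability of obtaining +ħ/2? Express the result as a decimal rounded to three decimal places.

0.900

|+x⟩ = (|+z⟩ + |-z⟩)/√2, so ⟨+x|ψ⟩ = (6) / (√2·√20).
P = |6|² / 40 = 36/40.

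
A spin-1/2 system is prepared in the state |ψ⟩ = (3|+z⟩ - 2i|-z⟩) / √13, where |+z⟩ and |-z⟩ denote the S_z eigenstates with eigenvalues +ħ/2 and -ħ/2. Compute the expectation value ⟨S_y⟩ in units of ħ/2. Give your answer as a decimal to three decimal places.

-0.923

⟨σ_y⟩ = 2 Im(a* b)/(|a|²+|b|²) with a = 3, b = -2i.
a* b = -6i, so ⟨σ_y⟩ = -12/13.
⟨S_y⟩ = (ħ/2)·⟨σ_y⟩.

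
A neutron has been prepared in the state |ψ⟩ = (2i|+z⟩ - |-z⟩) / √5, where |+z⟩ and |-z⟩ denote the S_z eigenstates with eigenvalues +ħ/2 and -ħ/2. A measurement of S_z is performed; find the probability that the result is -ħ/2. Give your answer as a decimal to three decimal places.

0.200

The -ħ/2 outcome corresponds to |-z⟩. Its amplitude in |ψ⟩ is -1/√5.
P = |-1|² / 5 = 1/5.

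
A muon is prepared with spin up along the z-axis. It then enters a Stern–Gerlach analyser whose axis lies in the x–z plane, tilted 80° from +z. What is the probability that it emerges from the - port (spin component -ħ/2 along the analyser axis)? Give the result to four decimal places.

For spin-½, the probability of finding spin-up along an axis at angle θ to the initial spin direction is cos²(θ/2); spin-down is sin²(θ/2).
θ = 80°, so P = sin²(40°) ≈ 0.4132.

0.4132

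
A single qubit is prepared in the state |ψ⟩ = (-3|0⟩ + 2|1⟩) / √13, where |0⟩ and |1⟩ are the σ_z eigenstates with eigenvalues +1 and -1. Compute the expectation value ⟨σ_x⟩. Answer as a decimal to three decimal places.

-0.923

⟨σ_x⟩ = 2 Re(a* b)/(|a|²+|b|²) with a = -3, b = 2.
a* b = -6, so ⟨σ_x⟩ = -12/13.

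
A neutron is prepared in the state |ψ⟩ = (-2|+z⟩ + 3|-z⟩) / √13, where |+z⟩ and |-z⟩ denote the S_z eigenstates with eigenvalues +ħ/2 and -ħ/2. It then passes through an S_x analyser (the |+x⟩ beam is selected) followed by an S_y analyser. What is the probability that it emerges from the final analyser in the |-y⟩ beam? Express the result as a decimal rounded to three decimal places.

0.019

First analyser (S_x): P(|+x⟩) = |⟨+x|ψ⟩|² = 1/26.
After stage 1 the state is |+x⟩; P(|-y⟩) = |⟨-y|+x⟩|² = 1/2.
Joint probability = 1/26 × 1/2 = 0.019.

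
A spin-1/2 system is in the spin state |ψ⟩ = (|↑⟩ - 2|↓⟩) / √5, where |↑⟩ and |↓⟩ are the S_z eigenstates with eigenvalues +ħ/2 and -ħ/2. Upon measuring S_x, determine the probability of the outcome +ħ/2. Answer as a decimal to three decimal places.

|+x⟩ = (|↑⟩ + |↓⟩)/√2, so ⟨+x|ψ⟩ = (-1) / (√2·√5).
P = |-1|² / 10 = 1/10.

0.100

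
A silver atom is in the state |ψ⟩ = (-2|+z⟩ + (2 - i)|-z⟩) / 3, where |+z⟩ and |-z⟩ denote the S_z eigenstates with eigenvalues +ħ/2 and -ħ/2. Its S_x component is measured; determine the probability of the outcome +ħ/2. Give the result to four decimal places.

|+x⟩ = (|+z⟩ + |-z⟩)/√2, so ⟨+x|ψ⟩ = (-i) / (√2·3).
P = |-i|² / 18 = 1/18.

0.0556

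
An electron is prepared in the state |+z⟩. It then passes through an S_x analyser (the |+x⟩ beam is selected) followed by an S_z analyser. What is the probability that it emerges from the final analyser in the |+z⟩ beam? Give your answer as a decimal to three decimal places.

First analyser (S_x): from |+z⟩, P(|+x⟩) = 1/2.
After stage 1 the state is |+x⟩; P(|+z⟩) = |⟨+z|+x⟩|² = 1/2.
Joint probability = 1/2 × 1/2 = 0.250.

0.250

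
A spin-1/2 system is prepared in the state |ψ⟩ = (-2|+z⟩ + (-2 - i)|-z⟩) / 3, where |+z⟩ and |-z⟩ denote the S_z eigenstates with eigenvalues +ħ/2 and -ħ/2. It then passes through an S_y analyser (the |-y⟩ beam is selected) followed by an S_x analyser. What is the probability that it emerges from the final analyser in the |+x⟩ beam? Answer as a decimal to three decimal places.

First analyser (S_y): P(|-y⟩) = |⟨-y|ψ⟩|² = 5/18.
After stage 1 the state is |-y⟩; P(|+x⟩) = |⟨+x|-y⟩|² = 1/2.
Joint probability = 5/18 × 1/2 = 0.139.

0.139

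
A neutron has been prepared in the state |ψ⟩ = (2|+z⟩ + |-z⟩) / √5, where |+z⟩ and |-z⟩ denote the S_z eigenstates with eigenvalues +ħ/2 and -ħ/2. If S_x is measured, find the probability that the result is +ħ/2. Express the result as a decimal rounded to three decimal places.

0.900

|+x⟩ = (|+z⟩ + |-z⟩)/√2, so ⟨+x|ψ⟩ = (3) / (√2·√5).
P = |3|² / 10 = 9/10.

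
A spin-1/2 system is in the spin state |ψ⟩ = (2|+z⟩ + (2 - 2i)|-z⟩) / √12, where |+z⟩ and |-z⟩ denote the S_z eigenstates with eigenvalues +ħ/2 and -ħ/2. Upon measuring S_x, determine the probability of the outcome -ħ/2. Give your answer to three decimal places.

|-x⟩ = (|+z⟩ - |-z⟩)/√2, so ⟨-x|ψ⟩ = (2i) / (√2·√12).
P = |2i|² / 24 = 4/24.

0.167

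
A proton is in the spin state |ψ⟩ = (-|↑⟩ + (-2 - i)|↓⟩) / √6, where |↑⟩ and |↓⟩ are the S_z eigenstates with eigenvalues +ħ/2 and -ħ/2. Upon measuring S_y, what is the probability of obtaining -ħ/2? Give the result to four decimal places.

|-y⟩ = (|↑⟩ - i|↓⟩)/√2, so ⟨-y|ψ⟩ = (-2i) / (√2·√6).
P = |-2i|² / 12 = 4/12.

0.3333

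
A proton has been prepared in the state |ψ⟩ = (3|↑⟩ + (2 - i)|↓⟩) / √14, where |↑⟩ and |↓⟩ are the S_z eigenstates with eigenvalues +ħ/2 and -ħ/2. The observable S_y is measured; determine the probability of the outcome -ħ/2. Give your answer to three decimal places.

0.714

|-y⟩ = (|↑⟩ - i|↓⟩)/√2, so ⟨-y|ψ⟩ = (4 + 2i) / (√2·√14).
P = |4 + 2i|² / 28 = 20/28.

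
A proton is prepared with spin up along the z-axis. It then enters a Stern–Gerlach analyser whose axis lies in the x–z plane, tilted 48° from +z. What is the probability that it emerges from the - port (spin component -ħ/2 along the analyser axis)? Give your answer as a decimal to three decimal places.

0.165

For spin-½, the probability of finding spin-up along an axis at angle θ to the initial spin direction is cos²(θ/2); spin-down is sin²(θ/2).
θ = 48°, so P = sin²(24°) ≈ 0.165.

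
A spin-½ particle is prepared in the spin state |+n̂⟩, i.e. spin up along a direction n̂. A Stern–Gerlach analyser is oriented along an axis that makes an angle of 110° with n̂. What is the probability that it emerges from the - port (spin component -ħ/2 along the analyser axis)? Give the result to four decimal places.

0.6710

For spin-½, the probability of finding spin-up along an axis at angle θ to the initial spin direction is cos²(θ/2); spin-down is sin²(θ/2).
θ = 110°, so P = sin²(55°) ≈ 0.6710.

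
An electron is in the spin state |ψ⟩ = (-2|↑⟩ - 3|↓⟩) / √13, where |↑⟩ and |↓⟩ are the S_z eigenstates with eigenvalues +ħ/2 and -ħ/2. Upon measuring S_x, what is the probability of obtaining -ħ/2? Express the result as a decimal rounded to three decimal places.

0.038

|-x⟩ = (|↑⟩ - |↓⟩)/√2, so ⟨-x|ψ⟩ = (1) / (√2·√13).
P = |1|² / 26 = 1/26.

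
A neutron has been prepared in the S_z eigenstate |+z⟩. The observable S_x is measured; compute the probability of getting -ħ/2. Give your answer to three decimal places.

0.500

In the S_z basis, |+z⟩ = |↑⟩ and |-x⟩ = (|↑⟩ - |↓⟩)/√2.
|⟨-x|+z⟩|² = 1/2.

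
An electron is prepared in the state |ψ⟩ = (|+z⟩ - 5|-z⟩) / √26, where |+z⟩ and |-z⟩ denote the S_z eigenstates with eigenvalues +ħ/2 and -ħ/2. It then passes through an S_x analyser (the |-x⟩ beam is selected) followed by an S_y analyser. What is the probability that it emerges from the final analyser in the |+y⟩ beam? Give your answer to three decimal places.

First analyser (S_x): P(|-x⟩) = |⟨-x|ψ⟩|² = 36/52.
After stage 1 the state is |-x⟩; P(|+y⟩) = |⟨+y|-x⟩|² = 1/2.
Joint probability = 36/52 × 1/2 = 0.346.

0.346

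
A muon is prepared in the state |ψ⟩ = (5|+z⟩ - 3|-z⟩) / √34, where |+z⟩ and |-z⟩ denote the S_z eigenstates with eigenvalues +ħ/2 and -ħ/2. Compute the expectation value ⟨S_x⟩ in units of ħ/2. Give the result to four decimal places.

-0.8824

⟨σ_x⟩ = 2 Re(a* b)/(|a|²+|b|²) with a = 5, b = -3.
a* b = -15, so ⟨σ_x⟩ = -30/34.
⟨S_x⟩ = (ħ/2)·⟨σ_x⟩.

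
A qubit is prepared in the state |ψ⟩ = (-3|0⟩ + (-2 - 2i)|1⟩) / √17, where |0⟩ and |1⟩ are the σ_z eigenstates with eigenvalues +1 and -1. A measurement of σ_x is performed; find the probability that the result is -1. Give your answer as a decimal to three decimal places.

0.147

|-x⟩ = (|0⟩ - |1⟩)/√2, so ⟨-x|ψ⟩ = (-1 + 2i) / (√2·√17).
P = |-1 + 2i|² / 34 = 5/34.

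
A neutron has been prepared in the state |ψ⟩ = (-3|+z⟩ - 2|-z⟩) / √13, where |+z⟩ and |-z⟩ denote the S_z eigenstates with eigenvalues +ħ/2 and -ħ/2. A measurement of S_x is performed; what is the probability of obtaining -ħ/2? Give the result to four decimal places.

0.0385

|-x⟩ = (|+z⟩ - |-z⟩)/√2, so ⟨-x|ψ⟩ = (-1) / (√2·√13).
P = |-1|² / 26 = 1/26.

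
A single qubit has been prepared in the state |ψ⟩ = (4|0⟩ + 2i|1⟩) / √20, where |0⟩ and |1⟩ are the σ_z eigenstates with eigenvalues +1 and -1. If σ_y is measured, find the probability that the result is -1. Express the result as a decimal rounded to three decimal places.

|-y⟩ = (|0⟩ - i|1⟩)/√2, so ⟨-y|ψ⟩ = (2) / (√2·√20).
P = |2|² / 40 = 4/40.

0.100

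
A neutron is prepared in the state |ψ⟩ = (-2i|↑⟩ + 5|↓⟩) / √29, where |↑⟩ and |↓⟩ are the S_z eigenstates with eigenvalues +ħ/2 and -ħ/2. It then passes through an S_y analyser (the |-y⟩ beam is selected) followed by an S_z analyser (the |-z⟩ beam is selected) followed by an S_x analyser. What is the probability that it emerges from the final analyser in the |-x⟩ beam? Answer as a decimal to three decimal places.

0.039

First analyser (S_y): P(|-y⟩) = |⟨-y|ψ⟩|² = 9/58.
After stage 1 the state is |-y⟩; P(|-z⟩) = |⟨-z|-y⟩|² = 1/2.
After stage 2 the state is |-z⟩; P(|-x⟩) = |⟨-x|-z⟩|² = 1/2.
Joint probability = 9/58 × 1/2 × 1/2 = 0.039.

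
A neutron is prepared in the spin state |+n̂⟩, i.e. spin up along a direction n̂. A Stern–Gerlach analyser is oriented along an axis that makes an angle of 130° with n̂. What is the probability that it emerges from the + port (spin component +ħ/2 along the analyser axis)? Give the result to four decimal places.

0.1786

For spin-½, the probability of finding spin-up along an axis at angle θ to the initial spin direction is cos²(θ/2); spin-down is sin²(θ/2).
θ = 130°, so P = cos²(65°) ≈ 0.1786.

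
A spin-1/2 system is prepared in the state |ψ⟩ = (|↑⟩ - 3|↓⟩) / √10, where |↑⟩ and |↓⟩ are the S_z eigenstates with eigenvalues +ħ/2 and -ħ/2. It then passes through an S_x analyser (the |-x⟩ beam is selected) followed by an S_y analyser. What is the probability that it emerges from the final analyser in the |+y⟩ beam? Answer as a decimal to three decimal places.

0.400

First analyser (S_x): P(|-x⟩) = |⟨-x|ψ⟩|² = 16/20.
After stage 1 the state is |-x⟩; P(|+y⟩) = |⟨+y|-x⟩|² = 1/2.
Joint probability = 16/20 × 1/2 = 0.400.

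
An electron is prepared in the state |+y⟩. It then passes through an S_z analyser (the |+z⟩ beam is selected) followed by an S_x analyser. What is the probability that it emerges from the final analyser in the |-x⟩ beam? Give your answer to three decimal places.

0.250

First analyser (S_z): from |+y⟩, P(|+z⟩) = 1/2.
After stage 1 the state is |+z⟩; P(|-x⟩) = |⟨-x|+z⟩|² = 1/2.
Joint probability = 1/2 × 1/2 = 0.250.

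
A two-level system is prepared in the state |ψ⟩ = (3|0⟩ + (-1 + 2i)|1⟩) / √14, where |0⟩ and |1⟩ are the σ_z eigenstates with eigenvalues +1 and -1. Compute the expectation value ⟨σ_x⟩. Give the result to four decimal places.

-0.4286

⟨σ_x⟩ = 2 Re(a* b)/(|a|²+|b|²) with a = 3, b = (-1 + 2i).
a* b = (-3 + 6i), so ⟨σ_x⟩ = -6/14.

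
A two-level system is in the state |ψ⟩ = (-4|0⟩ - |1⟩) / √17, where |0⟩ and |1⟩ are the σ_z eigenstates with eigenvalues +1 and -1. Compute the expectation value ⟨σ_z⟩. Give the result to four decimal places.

0.8824

⟨σ_z⟩ = |a|² - |b|² divided by |a|²+|b|², with a, b the |0⟩, |1⟩ amplitudes.
= (16 - 1)/17 = 15/17.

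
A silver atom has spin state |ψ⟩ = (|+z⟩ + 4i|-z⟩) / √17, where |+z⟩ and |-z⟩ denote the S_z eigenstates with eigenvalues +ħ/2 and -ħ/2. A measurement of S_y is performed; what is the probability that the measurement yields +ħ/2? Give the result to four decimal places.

|+y⟩ = (|+z⟩ + i|-z⟩)/√2, so ⟨+y|ψ⟩ = (5) / (√2·√17).
P = |5|² / 34 = 25/34.

0.7353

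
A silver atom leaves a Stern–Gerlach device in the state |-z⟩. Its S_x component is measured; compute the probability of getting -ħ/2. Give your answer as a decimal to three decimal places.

0.500

In the S_z basis, |-z⟩ = |-z⟩ and |-x⟩ = (|+z⟩ - |-z⟩)/√2.
|⟨-x|-z⟩|² = 1/2.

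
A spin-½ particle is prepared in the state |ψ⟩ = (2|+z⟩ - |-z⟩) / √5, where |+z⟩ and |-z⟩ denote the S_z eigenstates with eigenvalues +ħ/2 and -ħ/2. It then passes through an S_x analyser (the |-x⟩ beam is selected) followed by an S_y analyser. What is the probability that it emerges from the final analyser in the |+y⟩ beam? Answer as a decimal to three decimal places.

First analyser (S_x): P(|-x⟩) = |⟨-x|ψ⟩|² = 9/10.
After stage 1 the state is |-x⟩; P(|+y⟩) = |⟨+y|-x⟩|² = 1/2.
Joint probability = 9/10 × 1/2 = 0.450.

0.450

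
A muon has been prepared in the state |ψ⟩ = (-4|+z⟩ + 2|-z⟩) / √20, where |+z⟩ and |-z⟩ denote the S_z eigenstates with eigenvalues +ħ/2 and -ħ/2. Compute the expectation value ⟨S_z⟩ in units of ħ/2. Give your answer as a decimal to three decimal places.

⟨σ_z⟩ = |a|² - |b|² divided by |a|²+|b|², with a, b the |+z⟩, |-z⟩ amplitudes.
= (16 - 4)/20 = 12/20.
⟨S_z⟩ = (ħ/2)·⟨σ_z⟩.

0.600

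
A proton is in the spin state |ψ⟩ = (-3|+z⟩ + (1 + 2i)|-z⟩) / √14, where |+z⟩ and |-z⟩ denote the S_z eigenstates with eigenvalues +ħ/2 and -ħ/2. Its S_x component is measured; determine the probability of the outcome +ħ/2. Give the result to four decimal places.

0.2857

|+x⟩ = (|+z⟩ + |-z⟩)/√2, so ⟨+x|ψ⟩ = (-2 + 2i) / (√2·√14).
P = |-2 + 2i|² / 28 = 8/28.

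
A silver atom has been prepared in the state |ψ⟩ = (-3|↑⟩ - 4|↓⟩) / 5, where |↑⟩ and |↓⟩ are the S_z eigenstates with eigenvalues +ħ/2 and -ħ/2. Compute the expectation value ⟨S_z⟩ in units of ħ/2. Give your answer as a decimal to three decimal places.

⟨σ_z⟩ = |a|² - |b|² divided by |a|²+|b|², with a, b the |↑⟩, |↓⟩ amplitudes.
= (9 - 16)/25 = -7/25.
⟨S_z⟩ = (ħ/2)·⟨σ_z⟩.

-0.280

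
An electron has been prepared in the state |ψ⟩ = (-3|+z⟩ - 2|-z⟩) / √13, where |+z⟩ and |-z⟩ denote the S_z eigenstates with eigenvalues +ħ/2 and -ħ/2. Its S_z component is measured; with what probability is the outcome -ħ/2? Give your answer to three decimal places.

The -ħ/2 outcome corresponds to |-z⟩. Its amplitude in |ψ⟩ is -2/√13.
P = |-2|² / 13 = 4/13.

0.308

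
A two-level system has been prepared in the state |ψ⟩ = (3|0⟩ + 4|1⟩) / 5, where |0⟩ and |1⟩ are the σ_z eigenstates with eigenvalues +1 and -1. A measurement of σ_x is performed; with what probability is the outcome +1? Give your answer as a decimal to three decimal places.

|+x⟩ = (|0⟩ + |1⟩)/√2, so ⟨+x|ψ⟩ = (7) / (√2·5).
P = |7|² / 50 = 49/50.

0.980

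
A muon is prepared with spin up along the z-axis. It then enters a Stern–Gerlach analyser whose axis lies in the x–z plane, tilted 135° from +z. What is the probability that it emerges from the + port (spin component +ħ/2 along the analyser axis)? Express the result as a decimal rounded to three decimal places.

For spin-½, the probability of finding spin-up along an axis at angle θ to the initial spin direction is cos²(θ/2); spin-down is sin²(θ/2).
θ = 135°, so P = cos²(67.5°) ≈ 0.146.

0.146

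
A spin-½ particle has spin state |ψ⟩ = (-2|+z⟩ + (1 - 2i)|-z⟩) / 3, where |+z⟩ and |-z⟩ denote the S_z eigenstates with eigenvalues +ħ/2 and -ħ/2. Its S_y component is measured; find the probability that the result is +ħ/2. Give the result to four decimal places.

|+y⟩ = (|+z⟩ + i|-z⟩)/√2, so ⟨+y|ψ⟩ = (-4 - i) / (√2·3).
P = |-4 - i|² / 18 = 17/18.

0.9444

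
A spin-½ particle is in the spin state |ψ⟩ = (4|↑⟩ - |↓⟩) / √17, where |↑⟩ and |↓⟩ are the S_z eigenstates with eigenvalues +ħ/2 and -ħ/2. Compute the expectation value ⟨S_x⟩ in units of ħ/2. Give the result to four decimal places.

⟨σ_x⟩ = 2 Re(a* b)/(|a|²+|b|²) with a = 4, b = -1.
a* b = -4, so ⟨σ_x⟩ = -8/17.
⟨S_x⟩ = (ħ/2)·⟨σ_x⟩.

-0.4706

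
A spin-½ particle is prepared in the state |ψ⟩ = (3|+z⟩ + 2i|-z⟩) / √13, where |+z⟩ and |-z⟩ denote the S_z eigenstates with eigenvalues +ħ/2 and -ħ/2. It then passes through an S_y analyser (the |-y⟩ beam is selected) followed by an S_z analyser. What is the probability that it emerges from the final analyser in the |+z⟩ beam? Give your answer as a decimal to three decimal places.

0.019

First analyser (S_y): P(|-y⟩) = |⟨-y|ψ⟩|² = 1/26.
After stage 1 the state is |-y⟩; P(|+z⟩) = |⟨+z|-y⟩|² = 1/2.
Joint probability = 1/26 × 1/2 = 0.019.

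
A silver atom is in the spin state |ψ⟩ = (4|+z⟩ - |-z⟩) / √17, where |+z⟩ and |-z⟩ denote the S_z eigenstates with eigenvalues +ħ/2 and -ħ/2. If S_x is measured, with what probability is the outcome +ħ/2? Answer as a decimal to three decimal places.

|+x⟩ = (|+z⟩ + |-z⟩)/√2, so ⟨+x|ψ⟩ = (3) / (√2·√17).
P = |3|² / 34 = 9/34.

0.265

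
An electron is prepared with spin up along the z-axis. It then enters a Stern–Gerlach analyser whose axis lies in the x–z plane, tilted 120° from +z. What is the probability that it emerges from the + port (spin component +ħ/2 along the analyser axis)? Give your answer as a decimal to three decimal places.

0.250

For spin-½, the probability of finding spin-up along an axis at angle θ to the initial spin direction is cos²(θ/2); spin-down is sin²(θ/2).
θ = 120°, so P = cos²(60°) ≈ 0.250.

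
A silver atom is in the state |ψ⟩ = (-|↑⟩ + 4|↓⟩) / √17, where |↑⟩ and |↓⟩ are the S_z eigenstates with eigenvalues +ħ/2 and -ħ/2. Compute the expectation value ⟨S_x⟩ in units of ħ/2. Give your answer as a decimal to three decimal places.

⟨σ_x⟩ = 2 Re(a* b)/(|a|²+|b|²) with a = -1, b = 4.
a* b = -4, so ⟨σ_x⟩ = -8/17.
⟨S_x⟩ = (ħ/2)·⟨σ_x⟩.

-0.471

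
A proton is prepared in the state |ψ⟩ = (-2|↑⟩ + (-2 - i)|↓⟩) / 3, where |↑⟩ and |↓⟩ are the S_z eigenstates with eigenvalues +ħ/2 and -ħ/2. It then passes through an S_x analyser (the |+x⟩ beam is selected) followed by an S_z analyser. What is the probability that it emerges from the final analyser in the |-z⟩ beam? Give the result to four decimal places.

First analyser (S_x): P(|+x⟩) = |⟨+x|ψ⟩|² = 17/18.
After stage 1 the state is |+x⟩; P(|-z⟩) = |⟨-z|+x⟩|² = 1/2.
Joint probability = 17/18 × 1/2 = 0.4722.

0.4722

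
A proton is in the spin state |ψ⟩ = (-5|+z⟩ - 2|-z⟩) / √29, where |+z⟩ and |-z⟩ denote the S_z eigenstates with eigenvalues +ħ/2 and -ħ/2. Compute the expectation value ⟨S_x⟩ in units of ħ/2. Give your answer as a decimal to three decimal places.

⟨σ_x⟩ = 2 Re(a* b)/(|a|²+|b|²) with a = -5, b = -2.
a* b = 10, so ⟨σ_x⟩ = 20/29.
⟨S_x⟩ = (ħ/2)·⟨σ_x⟩.

0.690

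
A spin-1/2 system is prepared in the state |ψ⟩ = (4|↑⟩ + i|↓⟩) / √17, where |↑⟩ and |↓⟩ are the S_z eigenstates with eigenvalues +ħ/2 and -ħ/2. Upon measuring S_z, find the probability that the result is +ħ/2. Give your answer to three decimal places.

The +ħ/2 outcome corresponds to |↑⟩. Its amplitude in |ψ⟩ is 4/√17.
P = |4|² / 17 = 16/17.

0.941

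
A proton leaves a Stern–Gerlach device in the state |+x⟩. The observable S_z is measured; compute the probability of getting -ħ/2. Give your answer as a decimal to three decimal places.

In the S_z basis, |+x⟩ = (|+z⟩ + |-z⟩)/√2 and |-z⟩ = |-z⟩.
|⟨-z|+x⟩|² = 1/2.

0.500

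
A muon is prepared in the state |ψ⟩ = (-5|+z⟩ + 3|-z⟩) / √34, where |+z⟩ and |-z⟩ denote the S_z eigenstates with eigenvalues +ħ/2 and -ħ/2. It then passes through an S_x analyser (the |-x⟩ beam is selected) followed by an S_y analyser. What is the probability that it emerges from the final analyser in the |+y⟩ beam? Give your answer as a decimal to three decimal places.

0.471

First analyser (S_x): P(|-x⟩) = |⟨-x|ψ⟩|² = 64/68.
After stage 1 the state is |-x⟩; P(|+y⟩) = |⟨+y|-x⟩|² = 1/2.
Joint probability = 64/68 × 1/2 = 0.471.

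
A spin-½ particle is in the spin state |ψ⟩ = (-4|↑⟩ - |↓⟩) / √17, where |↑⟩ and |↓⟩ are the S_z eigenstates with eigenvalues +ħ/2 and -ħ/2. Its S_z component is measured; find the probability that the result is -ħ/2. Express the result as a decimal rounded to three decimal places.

0.059

The -ħ/2 outcome corresponds to |↓⟩. Its amplitude in |ψ⟩ is -1/√17.
P = |-1|² / 17 = 1/17.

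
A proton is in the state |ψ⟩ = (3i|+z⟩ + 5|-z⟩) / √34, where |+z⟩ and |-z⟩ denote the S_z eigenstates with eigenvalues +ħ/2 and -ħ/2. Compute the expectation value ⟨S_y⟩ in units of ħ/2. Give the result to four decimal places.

⟨σ_y⟩ = 2 Im(a* b)/(|a|²+|b|²) with a = 3i, b = 5.
a* b = -15i, so ⟨σ_y⟩ = -30/34.
⟨S_y⟩ = (ħ/2)·⟨σ_y⟩.

-0.8824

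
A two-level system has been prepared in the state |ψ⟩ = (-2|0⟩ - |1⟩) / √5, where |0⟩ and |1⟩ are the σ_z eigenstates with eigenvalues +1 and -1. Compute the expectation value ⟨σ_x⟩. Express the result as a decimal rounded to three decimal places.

⟨σ_x⟩ = 2 Re(a* b)/(|a|²+|b|²) with a = -2, b = -1.
a* b = 2, so ⟨σ_x⟩ = 4/5.

0.800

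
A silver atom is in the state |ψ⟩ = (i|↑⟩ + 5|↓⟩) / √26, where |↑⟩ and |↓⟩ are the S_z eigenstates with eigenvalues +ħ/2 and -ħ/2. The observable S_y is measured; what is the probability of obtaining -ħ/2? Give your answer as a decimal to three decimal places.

0.692

|-y⟩ = (|↑⟩ - i|↓⟩)/√2, so ⟨-y|ψ⟩ = (6i) / (√2·√26).
P = |6i|² / 52 = 36/52.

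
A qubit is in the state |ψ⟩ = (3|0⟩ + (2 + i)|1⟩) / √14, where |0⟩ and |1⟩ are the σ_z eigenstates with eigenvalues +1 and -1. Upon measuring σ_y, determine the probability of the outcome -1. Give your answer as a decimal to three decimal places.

0.286

|-y⟩ = (|0⟩ - i|1⟩)/√2, so ⟨-y|ψ⟩ = (2 + 2i) / (√2·√14).
P = |2 + 2i|² / 28 = 8/28.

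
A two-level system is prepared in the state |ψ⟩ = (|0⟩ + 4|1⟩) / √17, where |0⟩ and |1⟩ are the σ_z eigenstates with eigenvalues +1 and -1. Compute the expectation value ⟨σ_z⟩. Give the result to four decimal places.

-0.8824

⟨σ_z⟩ = |a|² - |b|² divided by |a|²+|b|², with a, b the |0⟩, |1⟩ amplitudes.
= (1 - 16)/17 = -15/17.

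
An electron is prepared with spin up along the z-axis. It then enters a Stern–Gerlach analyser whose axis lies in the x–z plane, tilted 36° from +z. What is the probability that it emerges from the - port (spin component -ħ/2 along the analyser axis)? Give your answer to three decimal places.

For spin-½, the probability of finding spin-up along an axis at angle θ to the initial spin direction is cos²(θ/2); spin-down is sin²(θ/2).
θ = 36°, so P = sin²(18°) ≈ 0.095.

0.095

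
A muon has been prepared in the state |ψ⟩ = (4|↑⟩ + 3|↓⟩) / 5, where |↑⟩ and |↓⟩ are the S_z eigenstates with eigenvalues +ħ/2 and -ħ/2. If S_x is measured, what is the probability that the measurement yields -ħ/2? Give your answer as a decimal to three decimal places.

0.020

|-x⟩ = (|↑⟩ - |↓⟩)/√2, so ⟨-x|ψ⟩ = (1) / (√2·5).
P = |1|² / 50 = 1/50.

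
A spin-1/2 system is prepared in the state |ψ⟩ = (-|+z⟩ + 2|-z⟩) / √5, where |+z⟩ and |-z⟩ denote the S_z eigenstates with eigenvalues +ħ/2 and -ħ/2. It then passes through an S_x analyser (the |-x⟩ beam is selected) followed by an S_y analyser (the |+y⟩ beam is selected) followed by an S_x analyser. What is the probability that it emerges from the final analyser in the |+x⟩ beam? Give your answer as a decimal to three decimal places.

0.225

First analyser (S_x): P(|-x⟩) = |⟨-x|ψ⟩|² = 9/10.
After stage 1 the state is |-x⟩; P(|+y⟩) = |⟨+y|-x⟩|² = 1/2.
After stage 2 the state is |+y⟩; P(|+x⟩) = |⟨+x|+y⟩|² = 1/2.
Joint probability = 9/10 × 1/2 × 1/2 = 0.225.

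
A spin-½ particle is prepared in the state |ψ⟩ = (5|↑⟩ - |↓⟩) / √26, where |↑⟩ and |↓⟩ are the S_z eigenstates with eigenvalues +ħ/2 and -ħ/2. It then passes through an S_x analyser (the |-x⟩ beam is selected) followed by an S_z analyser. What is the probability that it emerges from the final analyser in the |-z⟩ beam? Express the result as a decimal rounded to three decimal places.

0.346

First analyser (S_x): P(|-x⟩) = |⟨-x|ψ⟩|² = 36/52.
After stage 1 the state is |-x⟩; P(|-z⟩) = |⟨-z|-x⟩|² = 1/2.
Joint probability = 36/52 × 1/2 = 0.346.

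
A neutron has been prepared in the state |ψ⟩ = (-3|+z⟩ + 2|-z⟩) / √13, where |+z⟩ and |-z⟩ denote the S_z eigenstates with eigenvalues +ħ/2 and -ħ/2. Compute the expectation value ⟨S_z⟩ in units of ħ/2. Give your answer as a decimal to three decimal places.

0.385

⟨σ_z⟩ = |a|² - |b|² divided by |a|²+|b|², with a, b the |+z⟩, |-z⟩ amplitudes.
= (9 - 4)/13 = 5/13.
⟨S_z⟩ = (ħ/2)·⟨σ_z⟩.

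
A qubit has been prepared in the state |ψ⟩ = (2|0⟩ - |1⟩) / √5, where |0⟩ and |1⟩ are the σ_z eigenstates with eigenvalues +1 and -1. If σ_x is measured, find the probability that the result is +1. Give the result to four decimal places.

0.1000

|+x⟩ = (|0⟩ + |1⟩)/√2, so ⟨+x|ψ⟩ = (1) / (√2·√5).
P = |1|² / 10 = 1/10.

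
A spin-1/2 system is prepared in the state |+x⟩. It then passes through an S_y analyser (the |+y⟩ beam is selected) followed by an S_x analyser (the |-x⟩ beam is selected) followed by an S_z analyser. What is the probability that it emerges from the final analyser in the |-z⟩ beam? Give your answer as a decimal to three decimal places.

0.125

First analyser (S_y): from |+x⟩, P(|+y⟩) = 1/2.
After stage 1 the state is |+y⟩; P(|-x⟩) = |⟨-x|+y⟩|² = 1/2.
After stage 2 the state is |-x⟩; P(|-z⟩) = |⟨-z|-x⟩|² = 1/2.
Joint probability = 1/2 × 1/2 × 1/2 = 0.125.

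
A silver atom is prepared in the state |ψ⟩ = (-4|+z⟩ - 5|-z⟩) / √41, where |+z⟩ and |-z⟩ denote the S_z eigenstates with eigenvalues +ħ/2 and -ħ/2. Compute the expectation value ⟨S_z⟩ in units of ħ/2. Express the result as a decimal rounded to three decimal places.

⟨σ_z⟩ = |a|² - |b|² divided by |a|²+|b|², with a, b the |+z⟩, |-z⟩ amplitudes.
= (16 - 25)/41 = -9/41.
⟨S_z⟩ = (ħ/2)·⟨σ_z⟩.

-0.220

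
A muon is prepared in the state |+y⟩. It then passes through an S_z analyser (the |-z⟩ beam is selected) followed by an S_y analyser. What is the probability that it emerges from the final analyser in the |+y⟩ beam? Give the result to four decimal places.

0.2500

First analyser (S_z): from |+y⟩, P(|-z⟩) = 1/2.
After stage 1 the state is |-z⟩; P(|+y⟩) = |⟨+y|-z⟩|² = 1/2.
Joint probability = 1/2 × 1/2 = 0.2500.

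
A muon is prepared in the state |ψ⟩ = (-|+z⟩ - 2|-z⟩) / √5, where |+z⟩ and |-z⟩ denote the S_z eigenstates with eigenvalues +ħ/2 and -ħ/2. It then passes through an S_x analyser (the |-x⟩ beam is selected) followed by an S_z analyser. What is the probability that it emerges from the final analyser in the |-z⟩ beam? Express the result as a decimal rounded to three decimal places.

First analyser (S_x): P(|-x⟩) = |⟨-x|ψ⟩|² = 1/10.
After stage 1 the state is |-x⟩; P(|-z⟩) = |⟨-z|-x⟩|² = 1/2.
Joint probability = 1/10 × 1/2 = 0.050.

0.050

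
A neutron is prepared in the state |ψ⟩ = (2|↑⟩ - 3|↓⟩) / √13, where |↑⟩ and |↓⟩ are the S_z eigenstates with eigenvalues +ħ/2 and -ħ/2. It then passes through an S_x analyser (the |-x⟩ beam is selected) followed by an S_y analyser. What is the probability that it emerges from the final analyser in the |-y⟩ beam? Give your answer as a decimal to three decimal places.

0.481

First analyser (S_x): P(|-x⟩) = |⟨-x|ψ⟩|² = 25/26.
After stage 1 the state is |-x⟩; P(|-y⟩) = |⟨-y|-x⟩|² = 1/2.
Joint probability = 25/26 × 1/2 = 0.481.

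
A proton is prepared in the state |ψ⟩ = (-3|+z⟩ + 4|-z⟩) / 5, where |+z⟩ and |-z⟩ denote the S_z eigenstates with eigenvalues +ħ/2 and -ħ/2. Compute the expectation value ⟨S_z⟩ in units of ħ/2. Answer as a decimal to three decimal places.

⟨σ_z⟩ = |a|² - |b|² divided by |a|²+|b|², with a, b the |+z⟩, |-z⟩ amplitudes.
= (9 - 16)/25 = -7/25.
⟨S_z⟩ = (ħ/2)·⟨σ_z⟩.

-0.280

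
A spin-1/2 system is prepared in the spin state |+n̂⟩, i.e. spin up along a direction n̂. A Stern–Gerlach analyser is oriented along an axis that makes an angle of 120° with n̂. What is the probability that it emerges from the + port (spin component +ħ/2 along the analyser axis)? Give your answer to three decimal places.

0.250

For spin-½, the probability of finding spin-up along an axis at angle θ to the initial spin direction is cos²(θ/2); spin-down is sin²(θ/2).
θ = 120°, so P = cos²(60°) ≈ 0.250.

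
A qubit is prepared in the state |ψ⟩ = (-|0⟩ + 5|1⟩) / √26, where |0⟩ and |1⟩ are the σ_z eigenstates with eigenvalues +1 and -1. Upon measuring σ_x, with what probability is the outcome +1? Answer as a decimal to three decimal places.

0.308

|+x⟩ = (|0⟩ + |1⟩)/√2, so ⟨+x|ψ⟩ = (4) / (√2·√26).
P = |4|² / 52 = 16/52.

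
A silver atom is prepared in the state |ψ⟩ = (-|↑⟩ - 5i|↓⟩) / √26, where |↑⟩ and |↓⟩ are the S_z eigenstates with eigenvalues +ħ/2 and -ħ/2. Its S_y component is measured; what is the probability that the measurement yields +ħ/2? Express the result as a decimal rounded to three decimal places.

|+y⟩ = (|↑⟩ + i|↓⟩)/√2, so ⟨+y|ψ⟩ = (-6) / (√2·√26).
P = |-6|² / 52 = 36/52.

0.692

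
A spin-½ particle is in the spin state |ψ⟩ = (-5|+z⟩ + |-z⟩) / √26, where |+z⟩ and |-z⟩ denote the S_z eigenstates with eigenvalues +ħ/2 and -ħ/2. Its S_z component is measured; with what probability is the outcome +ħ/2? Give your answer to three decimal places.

0.962

The +ħ/2 outcome corresponds to |+z⟩. Its amplitude in |ψ⟩ is -5/√26.
P = |-5|² / 26 = 25/26.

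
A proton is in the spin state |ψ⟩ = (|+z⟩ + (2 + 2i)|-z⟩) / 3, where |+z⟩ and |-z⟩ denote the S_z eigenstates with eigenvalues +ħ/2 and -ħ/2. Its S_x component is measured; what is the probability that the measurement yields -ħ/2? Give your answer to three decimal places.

0.278

|-x⟩ = (|+z⟩ - |-z⟩)/√2, so ⟨-x|ψ⟩ = (-1 - 2i) / (√2·3).
P = |-1 - 2i|² / 18 = 5/18.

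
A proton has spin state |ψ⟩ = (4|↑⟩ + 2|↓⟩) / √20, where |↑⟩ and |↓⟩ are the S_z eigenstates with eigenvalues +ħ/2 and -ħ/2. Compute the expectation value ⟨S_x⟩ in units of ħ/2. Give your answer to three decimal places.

0.800

⟨σ_x⟩ = 2 Re(a* b)/(|a|²+|b|²) with a = 4, b = 2.
a* b = 8, so ⟨σ_x⟩ = 16/20.
⟨S_x⟩ = (ħ/2)·⟨σ_x⟩.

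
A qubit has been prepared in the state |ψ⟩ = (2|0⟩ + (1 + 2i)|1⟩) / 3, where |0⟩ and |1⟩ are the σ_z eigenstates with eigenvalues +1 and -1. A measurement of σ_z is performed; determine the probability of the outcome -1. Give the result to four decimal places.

The -1 outcome corresponds to |1⟩. Its amplitude in |ψ⟩ is (1 + 2i)/3.
P = |1 + 2i|² / 9 = 5/9.

0.5556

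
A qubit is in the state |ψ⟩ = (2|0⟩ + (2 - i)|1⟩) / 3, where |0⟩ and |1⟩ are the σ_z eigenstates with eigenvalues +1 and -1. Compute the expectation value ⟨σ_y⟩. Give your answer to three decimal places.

⟨σ_y⟩ = 2 Im(a* b)/(|a|²+|b|²) with a = 2, b = (2 - i).
a* b = (4 - 2i), so ⟨σ_y⟩ = -4/9.

-0.444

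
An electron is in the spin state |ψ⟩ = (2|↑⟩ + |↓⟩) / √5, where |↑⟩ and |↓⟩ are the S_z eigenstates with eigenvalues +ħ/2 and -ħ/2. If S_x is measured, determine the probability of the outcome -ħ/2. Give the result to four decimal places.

0.1000

|-x⟩ = (|↑⟩ - |↓⟩)/√2, so ⟨-x|ψ⟩ = (1) / (√2·√5).
P = |1|² / 10 = 1/10.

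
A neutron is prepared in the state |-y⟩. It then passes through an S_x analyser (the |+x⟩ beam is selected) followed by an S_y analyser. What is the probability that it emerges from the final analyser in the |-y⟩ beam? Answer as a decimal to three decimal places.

0.250

First analyser (S_x): from |-y⟩, P(|+x⟩) = 1/2.
After stage 1 the state is |+x⟩; P(|-y⟩) = |⟨-y|+x⟩|² = 1/2.
Joint probability = 1/2 × 1/2 = 0.250.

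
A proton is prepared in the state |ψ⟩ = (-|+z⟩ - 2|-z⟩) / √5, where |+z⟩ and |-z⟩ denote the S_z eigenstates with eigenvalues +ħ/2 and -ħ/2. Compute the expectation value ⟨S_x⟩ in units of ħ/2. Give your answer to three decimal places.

⟨σ_x⟩ = 2 Re(a* b)/(|a|²+|b|²) with a = -1, b = -2.
a* b = 2, so ⟨σ_x⟩ = 4/5.
⟨S_x⟩ = (ħ/2)·⟨σ_x⟩.

0.800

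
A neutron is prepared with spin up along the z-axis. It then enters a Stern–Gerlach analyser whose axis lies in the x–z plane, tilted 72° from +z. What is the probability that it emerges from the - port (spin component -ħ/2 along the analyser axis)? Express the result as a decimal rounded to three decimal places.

For spin-½, the probability of finding spin-up along an axis at angle θ to the initial spin direction is cos²(θ/2); spin-down is sin²(θ/2).
θ = 72°, so P = sin²(36°) ≈ 0.345.

0.345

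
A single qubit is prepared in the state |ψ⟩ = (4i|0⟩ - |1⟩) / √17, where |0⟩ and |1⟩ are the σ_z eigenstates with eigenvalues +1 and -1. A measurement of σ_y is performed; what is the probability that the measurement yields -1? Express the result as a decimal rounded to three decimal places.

|-y⟩ = (|0⟩ - i|1⟩)/√2, so ⟨-y|ψ⟩ = (3i) / (√2·√17).
P = |3i|² / 34 = 9/34.

0.265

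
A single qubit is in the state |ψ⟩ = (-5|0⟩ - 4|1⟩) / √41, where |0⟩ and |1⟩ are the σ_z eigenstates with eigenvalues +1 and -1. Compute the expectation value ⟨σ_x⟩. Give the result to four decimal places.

⟨σ_x⟩ = 2 Re(a* b)/(|a|²+|b|²) with a = -5, b = -4.
a* b = 20, so ⟨σ_x⟩ = 40/41.

0.9756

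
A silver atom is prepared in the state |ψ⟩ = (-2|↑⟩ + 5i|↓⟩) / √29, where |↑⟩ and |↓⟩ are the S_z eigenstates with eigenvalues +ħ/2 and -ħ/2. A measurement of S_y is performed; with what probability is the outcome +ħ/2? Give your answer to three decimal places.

0.155

|+y⟩ = (|↑⟩ + i|↓⟩)/√2, so ⟨+y|ψ⟩ = (3) / (√2·√29).
P = |3|² / 58 = 9/58.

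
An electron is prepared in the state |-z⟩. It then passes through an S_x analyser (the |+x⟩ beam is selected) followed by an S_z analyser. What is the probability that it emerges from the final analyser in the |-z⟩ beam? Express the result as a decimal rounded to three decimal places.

0.250

First analyser (S_x): from |-z⟩, P(|+x⟩) = 1/2.
After stage 1 the state is |+x⟩; P(|-z⟩) = |⟨-z|+x⟩|² = 1/2.
Joint probability = 1/2 × 1/2 = 0.250.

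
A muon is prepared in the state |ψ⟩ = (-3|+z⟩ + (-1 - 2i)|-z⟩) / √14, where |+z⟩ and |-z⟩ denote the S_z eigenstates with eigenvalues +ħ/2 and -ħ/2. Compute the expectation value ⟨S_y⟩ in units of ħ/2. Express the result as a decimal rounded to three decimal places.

⟨σ_y⟩ = 2 Im(a* b)/(|a|²+|b|²) with a = -3, b = (-1 - 2i).
a* b = (3 + 6i), so ⟨σ_y⟩ = 12/14.
⟨S_y⟩ = (ħ/2)·⟨σ_y⟩.

0.857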